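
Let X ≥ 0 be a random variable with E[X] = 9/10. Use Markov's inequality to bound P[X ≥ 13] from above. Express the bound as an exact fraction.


μ = E[X] = 9/10, a = 13.
Markov: P[X ≥ 13] ≤ μ/a = (9/10)/13 = 9/130.
Numerically: ≈ 0.0692.
(Since a = 13 > μ = 0.9000, the bound 9/130 is < 1 and informative.)

P[X ≥ 13] ≤ 9/130 ≈ 0.0692.


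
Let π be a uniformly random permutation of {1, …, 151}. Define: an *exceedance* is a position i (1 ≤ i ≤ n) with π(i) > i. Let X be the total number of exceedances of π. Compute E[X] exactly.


Write X = Σ_{i=1}^{151} X_i, where X_i = 1_{π(i) > i}.
For each fixed i, π(i) is uniform over {1, …, 151} (marginal of a uniform permutation), so P[π(i) > i] = (n − i)/n. Summing: Σ_{i=1}^{151} (n − i)/n = (0 + 1 + … + 150)/151 = 151(151 − 1)/(2·151) = (151 − 1)/2.
Hence E[X] = Σ_{i=1}^{151} (151 − i)/151 = 75 ≈ 75.000000.

E[X] = 75 = 75.000000.


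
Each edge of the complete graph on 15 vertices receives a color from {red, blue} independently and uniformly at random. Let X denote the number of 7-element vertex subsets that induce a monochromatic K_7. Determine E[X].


Let X = Σ_S X_S over the C(15, 7) = 6435 subsets S of size 7, where X_S = 1 if the K_7 on S is monochromatic.
For a fixed S, the K_7 on S has C(7, 2) = 21 edges. P[all 21 edges red] = (1/2)^21, and likewise for blue, so P[monochromatic] = 2·(1/2)^21 = 2^{1 − 21} = 1/1048576.
By linearity: E[X] = C(15, 7) · 2^{1 − 21} = 6435 · 1/1048576 = 6435/1048576.
Numerically: E[X] ≈ 0.0061.

E[X] = C(15,7)·2^(1−C(7,2)) = 6435/1048576 ≈ 0.0061.


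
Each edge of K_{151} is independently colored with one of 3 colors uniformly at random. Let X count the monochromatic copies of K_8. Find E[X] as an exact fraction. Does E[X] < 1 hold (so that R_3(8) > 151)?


E[X] = C(151, 8) · 3^{1 − 28} = 5551321138650 · 3^{−27} = 5551321138650/7625597484987.
As a reduced fraction: E[X] = 616813459850/847288609443 ≈ 0.728.
Is E[X] < 1? YES.
Since E[X] < 1, there exists a 3-coloring of K_{151} with no monochromatic K_8; hence R_3(8) > 151.

E[X] = 616813459850/847288609443 ≈ 0.728; E[X] < 1, so R_3(8) > 151.


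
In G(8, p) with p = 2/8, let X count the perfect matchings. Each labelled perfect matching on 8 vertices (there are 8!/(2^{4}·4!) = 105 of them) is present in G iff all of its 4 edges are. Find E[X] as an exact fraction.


K_8 has 8!/(2^{4}·4!) = 105 labelled perfect matchings.
For each such perfect matching H, let X_H = 1 if all 4 edges of H are present in G. Then P[X_H = 1] = p^{4} = (1/4)^{4} = 1/256.
By linearity: E[X] = Σ_H E[X_H] = 105 · p^{4} = 105 · 1/256 = 105/256.
Numerically: E[X] ≈ 0.41.

E[X] = 105 · (1/4)^{4} = 105/256 ≈ 0.41.


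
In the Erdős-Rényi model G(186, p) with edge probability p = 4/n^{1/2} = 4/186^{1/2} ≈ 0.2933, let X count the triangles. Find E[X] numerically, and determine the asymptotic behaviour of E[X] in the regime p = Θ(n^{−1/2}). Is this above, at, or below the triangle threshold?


Number of potential triangles: C(186, 3) = 1055240.
Each occurs with probability p³ ≈ (0.2933)³ ≈ 2.522961e-02.
By linearity: E[X] = C(186, 3)·p³ ≈ 1055240 · 2.522961e-02 ≈ 26623.2949.
Since α = 1/2 < 1, p = c/n^{1/2} ≫ 1/n is above the triangle threshold p ~ 1/n. Asymptotically E[X] ~ (c³/6)·n^{3(1−α)} = (4³/6)·n^{1.5} → ∞; triangles are abundant w.h.p.

E[X] ≈ 26623.2949; in regime p = Θ(1/n^{1/2}) E[X] diverges (above the triangle threshold p ~ 1/n).


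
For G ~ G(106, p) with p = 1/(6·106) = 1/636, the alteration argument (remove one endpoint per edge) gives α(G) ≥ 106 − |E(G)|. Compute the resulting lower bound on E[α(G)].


E[|E(G)|] = C(106, 2)·p = 5565 · (1/636) = 35/4.
E[α(G)] ≥ n − E[|E(G)|] = 106 − 35/4 = 389/4.
Numerically: ≈ 97.2500.
(This is only a lower bound; the true E[α(G)] may be larger.)

E[α(G)] ≥ 389/4 ≈ 97.2500.


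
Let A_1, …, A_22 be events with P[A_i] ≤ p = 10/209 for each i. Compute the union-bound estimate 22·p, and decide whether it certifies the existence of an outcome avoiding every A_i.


Union bound: P[∪_{i=1}^{22} A_i] ≤ Σ_i P[A_i] ≤ 22·p = 22·(10/209) = 20/19.
Numerically: 20/19 ≈ 1.052632.
Is 20/19 < 1? NO.
Since the bound 20/19 is ≥ 1, the union bound is uninformative here; it does NOT by itself certify existence.

22·p = 20/19 ≈ 1.052632; existence NOT certified by the union bound.


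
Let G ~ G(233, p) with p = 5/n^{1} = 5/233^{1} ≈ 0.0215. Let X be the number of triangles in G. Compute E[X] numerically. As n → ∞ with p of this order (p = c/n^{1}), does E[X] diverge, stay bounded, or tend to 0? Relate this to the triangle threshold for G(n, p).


Number of potential triangles: C(233, 3) = 2081156.
Each occurs with probability p³ ≈ (0.0215)³ ≈ 9.88194e-06.
By linearity: E[X] = C(233, 3)·p³ ≈ 2081156 · 9.88194e-06 ≈ 20.566.
Here α = 1, so p = 5/n is exactly at the triangle threshold p ~ 1/n. Asymptotically E[X] → c³/6 = 5³/6 = 125/6 ≈ 20.833, a bounded constant. In this regime the triangle count is asymptotically Poisson(c³/6).

E[X] ≈ 20.566; in regime p = Θ(1/n^{1}) E[X] stays bounded (at the triangle threshold p ~ 1/n).


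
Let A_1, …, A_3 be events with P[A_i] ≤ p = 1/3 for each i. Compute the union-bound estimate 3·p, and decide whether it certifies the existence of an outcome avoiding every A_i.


Union bound: P[∪_{i=1}^{3} A_i] ≤ Σ_i P[A_i] ≤ 3·p = 3·(1/3) = 1.
Numerically: 1 ≈ 1.0000.
Is 1 < 1? NO.
Since the bound 1 is ≥ 1, the union bound is uninformative here; it does NOT by itself certify existence.

3·p = 1 ≈ 1.0000; existence NOT certified by the union bound.


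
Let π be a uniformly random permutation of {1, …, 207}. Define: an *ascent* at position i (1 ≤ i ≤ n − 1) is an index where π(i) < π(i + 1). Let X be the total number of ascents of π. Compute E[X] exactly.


Write X = Σ X_I over i = 1, …, 206, with X_I the indicator of one ascent.
There are 206 indicators.
For each fixed i, the pair (π(i), π(i+1)) is a uniformly random ordered pair of distinct values from {1, …, 207}; by symmetry P[π(i) < π(i+1)] = 1/2.
By linearity: E[X] = 206 · (1/2) = (207 − 1) · (1/2) = 103 ≈ 103.000.

E[X] = 103 = 103.000.


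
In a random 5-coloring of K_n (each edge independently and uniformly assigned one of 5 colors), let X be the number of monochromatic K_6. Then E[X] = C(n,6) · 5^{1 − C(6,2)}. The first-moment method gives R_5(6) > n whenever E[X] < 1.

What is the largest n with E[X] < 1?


We need C(n, 6) · 5^{1 − 15} < 1, i.e. C(n, 6) < 5^{15 − 1} = 6103515625.
Check values of n near the boundary:
  n = 124: C(124, 6) = 4465475476; 4465475476 < 6103515625? YES
  n = 125: C(125, 6) = 4690625500; 4690625500 < 6103515625? YES
  n = 126: C(126, 6) = 4925156775; 4925156775 < 6103515625? YES
  n = 127: C(127, 6) = 5169379425; 5169379425 < 6103515625? YES
  n = 128: C(128, 6) = 5423611200; 5423611200 < 6103515625? YES
  n = 129: C(129, 6) = 5688177600; 5688177600 < 6103515625? YES
  n = 130: C(130, 6) = 5963412000; 5963412000 < 6103515625? YES
  n = 131: C(131, 6) = 6249655776; 6249655776 < 6103515625? NO
The largest n with C(n, 6) < 6103515625 is n = 130 (where E[X] = 47707296/48828125 ≈ 0.977). Hence R_5(6) > 130, i.e. R_5(6) ≥ 131.

Largest n = 130; hence R_5(6) > 130.


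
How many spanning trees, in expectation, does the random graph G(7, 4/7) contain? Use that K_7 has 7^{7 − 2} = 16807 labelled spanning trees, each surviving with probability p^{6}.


K_7 has 7^{7 − 2} = 16807 labelled spanning trees.
For each such spanning tree H, let X_H = 1 if all 6 edges of H are present in G. Then P[X_H = 1] = p^{6} = (4/7)^{6} = 4096/117649.
Summing the indicators: E[X] = Σ_H E[X_H] = 16807 · p^{6} = 16807 · 4096/117649 = 4096/7.
Numerically: E[X] ≈ 585.143.

E[X] = 16807 · (4/7)^{6} = 4096/7 ≈ 585.143.


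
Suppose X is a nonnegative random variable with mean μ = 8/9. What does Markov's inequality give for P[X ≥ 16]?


μ = E[X] = 8/9, a = 16.
Markov: P[X ≥ 16] ≤ μ/a = (8/9)/16 = 1/18.
Numerically: ≈ 0.056.
(Since a = 16 > μ = 0.889, the bound 1/18 is < 1 and informative.)

P[X ≥ 16] ≤ 1/18 ≈ 0.056.


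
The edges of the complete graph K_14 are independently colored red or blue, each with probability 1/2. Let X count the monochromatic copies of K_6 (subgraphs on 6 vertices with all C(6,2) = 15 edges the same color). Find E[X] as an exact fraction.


Let X = Σ_S X_S over the C(14, 6) = 3003 subsets S of size 6, where X_S = 1 if the K_6 on S is monochromatic.
For a fixed S, the K_6 on S has C(6, 2) = 15 edges. P[all 15 edges red] = (1/2)^15, and likewise for blue, so P[monochromatic] = 2·(1/2)^15 = 2^{1 − 15} = 1/16384.
By linearity: E[X] = C(14, 6) · 2^{1 − 15} = 3003 · 1/16384 = 3003/16384.
Numerically: E[X] ≈ 0.1833.

E[X] = C(14,6)·2^(1−C(6,2)) = 3003/16384 ≈ 0.1833.


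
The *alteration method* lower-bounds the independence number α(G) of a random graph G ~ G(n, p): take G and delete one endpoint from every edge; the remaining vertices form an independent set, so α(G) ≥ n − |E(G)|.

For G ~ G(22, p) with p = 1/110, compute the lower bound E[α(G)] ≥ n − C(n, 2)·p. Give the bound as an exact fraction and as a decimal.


E[|E(G)|] = C(22, 2)·p = 231 · (1/110) = 21/10.
E[α(G)] ≥ n − E[|E(G)|] = 22 − 21/10 = 199/10.
Numerically: ≈ 19.900.
(This is only a lower bound; the true E[α(G)] may be larger.)

E[α(G)] ≥ 199/10 ≈ 19.900.


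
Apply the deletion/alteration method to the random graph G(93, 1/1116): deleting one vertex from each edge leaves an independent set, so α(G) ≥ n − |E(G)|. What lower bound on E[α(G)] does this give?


E[|E(G)|] = C(93, 2)·p = 4278 · (1/1116) = 23/6.
E[α(G)] ≥ n − E[|E(G)|] = 93 − 23/6 = 535/6.
Numerically: ≈ 89.16667.
(This is only a lower bound; the true E[α(G)] may be larger.)

E[α(G)] ≥ 535/6 ≈ 89.16667.


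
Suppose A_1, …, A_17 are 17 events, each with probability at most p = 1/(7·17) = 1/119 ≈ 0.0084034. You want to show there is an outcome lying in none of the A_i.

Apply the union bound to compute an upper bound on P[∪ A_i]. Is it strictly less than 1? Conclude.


Union bound: P[∪_{i=1}^{17} A_i] ≤ Σ_i P[A_i] ≤ 17·p = 17·(1/119) = 1/7.
Numerically: 1/7 ≈ 0.1428571.
Is 1/7 < 1? YES.
Since P[∪ A_i] ≤ 1/7 < 1, the complement has P[∩ A_i^c] ≥ 1 − 1/7 = 6/7 > 0, so some outcome avoids every A_i.

17·p = 1/7 ≈ 0.1428571; existence CERTIFIED by the union bound.


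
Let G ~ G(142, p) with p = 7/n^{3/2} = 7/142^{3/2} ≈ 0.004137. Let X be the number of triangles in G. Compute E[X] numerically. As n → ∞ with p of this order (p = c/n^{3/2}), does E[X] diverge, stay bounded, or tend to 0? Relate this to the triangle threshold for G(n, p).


Number of potential triangles: C(142, 3) = 467180.
Each occurs with probability p³ ≈ (0.004137)³ ≈ 7.079402e-08.
By linearity: E[X] = C(142, 3)·p³ ≈ 467180 · 7.079402e-08 ≈ 0.0331.
Since α = 3/2 > 1, p = c/n^{3/2} = o(1/n) is below the triangle threshold p ~ 1/n. Asymptotically E[X] ~ (c³/6)·n^{3(1−α)} = (7³/6)·n^{-1.5} → 0, so by Markov's inequality G has no triangles w.h.p.

E[X] ≈ 0.0331; in regime p = Θ(1/n^{3/2}) E[X] tends to 0 (below the triangle threshold p ~ 1/n).


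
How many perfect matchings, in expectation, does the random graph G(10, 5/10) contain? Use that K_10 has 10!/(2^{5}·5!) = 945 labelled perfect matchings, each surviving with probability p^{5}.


K_10 has 10!/(2^{5}·5!) = 945 labelled perfect matchings.
For each such perfect matching H, let X_H = 1 if all 5 edges of H are present in G. Then P[X_H = 1] = p^{5} = (1/2)^{5} = 1/32.
By linearity: E[X] = Σ_H E[X_H] = 945 · p^{5} = 945 · 1/32 = 945/32.
Numerically: E[X] ≈ 29.53.

E[X] = 945 · (1/2)^{5} = 945/32 ≈ 29.53.


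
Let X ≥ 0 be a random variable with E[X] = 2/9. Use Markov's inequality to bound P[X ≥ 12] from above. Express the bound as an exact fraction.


μ = E[X] = 2/9, a = 12.
Markov: P[X ≥ 12] ≤ μ/a = (2/9)/12 = 1/54.
Numerically: ≈ 0.019.
(Since a = 12 > μ = 0.222, the bound 1/54 is < 1 and informative.)

P[X ≥ 12] ≤ 1/54 ≈ 0.019.


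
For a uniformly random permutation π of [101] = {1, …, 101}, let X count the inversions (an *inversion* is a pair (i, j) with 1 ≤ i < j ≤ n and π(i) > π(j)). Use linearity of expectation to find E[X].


Write X = Σ X_I over the C(101, 2) = 5050 pairs i < j, with X_I the indicator of one inversion.
There are 5050 indicators.
For each fixed pair i < j, the values π(i) and π(j) are two distinct elements of {1, …, 101} in uniformly random order; by symmetry P[π(i) > π(j)] = 1/2.
By linearity: E[X] = 5050 · (1/2) = C(101, 2) · (1/2) = 5050/2 = 2525 ≈ 2525.000.

E[X] = 2525 = 2525.000.


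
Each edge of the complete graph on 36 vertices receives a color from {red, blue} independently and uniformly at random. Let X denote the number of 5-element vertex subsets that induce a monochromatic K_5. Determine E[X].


Let X = Σ_S X_S over the C(36, 5) = 376992 subsets S of size 5, where X_S = 1 if the K_5 on S is monochromatic.
For a fixed S, the K_5 on S has C(5, 2) = 10 edges. P[all 10 edges red] = (1/2)^10, and likewise for blue, so P[monochromatic] = 2·(1/2)^10 = 2^{1 − 10} = 1/512.
By linearity of expectation: E[X] = C(36, 5) · 2^{1 − 10} = 376992 · 1/512 = 11781/16.
Numerically: E[X] ≈ 736.312.

E[X] = C(36,5)·2^(1−C(5,2)) = 11781/16 ≈ 736.312.


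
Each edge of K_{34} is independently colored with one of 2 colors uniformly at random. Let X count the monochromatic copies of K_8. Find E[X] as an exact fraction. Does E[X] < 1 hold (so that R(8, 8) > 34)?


E[X] = C(34, 8) · 2^{1 − 28} = 18156204 · 2^{−27} = 18156204/134217728.
As a reduced fraction: E[X] = 4539051/33554432 ≈ 0.135.
Is E[X] < 1? YES.
Since E[X] < 1, there exists a 2-coloring of K_{34} with no monochromatic K_8; hence R(8, 8) > 34.

E[X] = 4539051/33554432 ≈ 0.135; E[X] < 1, so R(8, 8) > 34.


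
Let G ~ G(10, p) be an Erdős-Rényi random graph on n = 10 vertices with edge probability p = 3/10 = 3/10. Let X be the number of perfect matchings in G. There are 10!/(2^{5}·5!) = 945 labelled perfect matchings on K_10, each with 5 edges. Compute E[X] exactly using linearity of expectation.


K_10 has 10!/(2^{5}·5!) = 945 labelled perfect matchings.
For each such perfect matching H, let X_H = 1 if all 5 edges of H are present in G. Then P[X_H = 1] = p^{5} = (3/10)^{5} = 243/100000.
By linearity of expectation: E[X] = Σ_H E[X_H] = 945 · p^{5} = 945 · 243/100000 = 45927/20000.
Numerically: E[X] ≈ 2.3.

E[X] = 945 · (3/10)^{5} = 45927/20000 ≈ 2.3.


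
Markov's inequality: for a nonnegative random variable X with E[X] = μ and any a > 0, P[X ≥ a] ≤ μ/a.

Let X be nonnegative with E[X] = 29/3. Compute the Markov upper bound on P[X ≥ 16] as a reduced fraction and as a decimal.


μ = E[X] = 29/3, a = 16.
Markov: P[X ≥ 16] ≤ μ/a = (29/3)/16 = 29/48.
Numerically: ≈ 0.604.
(Since a = 16 > μ = 9.667, the bound 29/48 is < 1 and informative.)

P[X ≥ 16] ≤ 29/48 ≈ 0.604.


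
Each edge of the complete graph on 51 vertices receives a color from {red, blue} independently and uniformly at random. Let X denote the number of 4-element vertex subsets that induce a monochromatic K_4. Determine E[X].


Let X = Σ_S X_S over the C(51, 4) = 249900 subsets S of size 4, where X_S = 1 if the K_4 on S is monochromatic.
For a fixed S, the K_4 on S has C(4, 2) = 6 edges. P[all 6 edges red] = (1/2)^6, and likewise for blue, so P[monochromatic] = 2·(1/2)^6 = 2^{1 − 6} = 1/32.
By linearity of expectation: E[X] = C(51, 4) · 2^{1 − 6} = 249900 · 1/32 = 62475/8.
Numerically: E[X] ≈ 7809.37500.

E[X] = C(51,4)·2^(1−C(4,2)) = 62475/8 ≈ 7809.37500.


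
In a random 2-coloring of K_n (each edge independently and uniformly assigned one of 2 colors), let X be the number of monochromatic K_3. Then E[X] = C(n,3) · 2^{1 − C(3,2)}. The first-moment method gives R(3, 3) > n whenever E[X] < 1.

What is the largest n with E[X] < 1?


We need C(n, 3) · 2^{1 − 3} < 1, i.e. C(n, 3) < 2^{3 − 1} = 4.
Check values of n near the boundary:
  n = 3: C(3, 3) = 1; 1 < 4? YES
  n = 4: C(4, 3) = 4; 4 < 4? NO
  n = 5: C(5, 3) = 10; 10 < 4? NO
The largest n with C(n, 3) < 4 is n = 3 (where E[X] = 1/4 ≈ 0.2500000). Hence R(3, 3) > 3, i.e. R(3, 3) ≥ 4.

Largest n = 3; hence R(3, 3) > 3.


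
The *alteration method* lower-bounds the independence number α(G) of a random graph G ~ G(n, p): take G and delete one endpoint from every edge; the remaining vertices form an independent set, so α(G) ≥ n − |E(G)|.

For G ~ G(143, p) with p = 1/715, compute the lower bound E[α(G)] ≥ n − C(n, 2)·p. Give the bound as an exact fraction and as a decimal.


E[|E(G)|] = C(143, 2)·p = 10153 · (1/715) = 71/5.
E[α(G)] ≥ n − E[|E(G)|] = 143 − 71/5 = 644/5.
Numerically: ≈ 128.800000.
(This is only a lower bound; the true E[α(G)] may be larger.)

E[α(G)] ≥ 644/5 ≈ 128.800000.


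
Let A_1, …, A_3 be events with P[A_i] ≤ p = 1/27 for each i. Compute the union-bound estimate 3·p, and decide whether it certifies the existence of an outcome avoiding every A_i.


Union bound: P[∪_{i=1}^{3} A_i] ≤ Σ_i P[A_i] ≤ 3·p = 3·(1/27) = 1/9.
Numerically: 1/9 ≈ 0.111111.
Is 1/9 < 1? YES.
Since P[∪ A_i] ≤ 1/9 < 1, the complement has P[∩ A_i^c] ≥ 1 − 1/9 = 8/9 > 0, so some outcome avoids every A_i.

3·p = 1/9 ≈ 0.111111; existence CERTIFIED by the union bound.


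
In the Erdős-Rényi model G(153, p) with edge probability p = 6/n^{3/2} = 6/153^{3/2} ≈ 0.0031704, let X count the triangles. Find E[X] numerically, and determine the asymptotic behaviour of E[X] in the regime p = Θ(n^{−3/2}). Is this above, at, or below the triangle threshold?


Number of potential triangles: C(153, 3) = 585276.
Each occurs with probability p³ ≈ (0.0031704)³ ≈ 3.1867083e-08.
By linearity: E[X] = C(153, 3)·p³ ≈ 585276 · 3.1867083e-08 ≈ 0.01865.
Since α = 3/2 > 1, p = c/n^{3/2} = o(1/n) is below the triangle threshold p ~ 1/n. Asymptotically E[X] ~ (c³/6)·n^{3(1−α)} = (6³/6)·n^{-1.5} → 0, so by Markov's inequality G has no triangles w.h.p.

E[X] ≈ 0.01865; in regime p = Θ(1/n^{3/2}) E[X] tends to 0 (below the triangle threshold p ~ 1/n).


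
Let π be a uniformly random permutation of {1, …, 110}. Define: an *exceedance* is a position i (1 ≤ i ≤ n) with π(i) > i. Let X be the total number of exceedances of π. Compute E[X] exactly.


Write X = Σ_{i=1}^{110} X_i, where X_i = 1_{π(i) > i}.
For each fixed i, π(i) is uniform over {1, …, 110} (marginal of a uniform permutation), so P[π(i) > i] = (n − i)/n. Summing: Σ_{i=1}^{110} (n − i)/n = (0 + 1 + … + 109)/110 = 110(110 − 1)/(2·110) = (110 − 1)/2.
Hence E[X] = Σ_{i=1}^{110} (110 − i)/110 = 109/2 ≈ 54.500.

E[X] = 109/2 = 54.500.


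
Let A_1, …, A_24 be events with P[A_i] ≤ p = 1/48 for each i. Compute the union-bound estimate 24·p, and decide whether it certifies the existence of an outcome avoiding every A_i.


Union bound: P[∪_{i=1}^{24} A_i] ≤ Σ_i P[A_i] ≤ 24·p = 24·(1/48) = 1/2.
Numerically: 1/2 ≈ 0.5000000.
Is 1/2 < 1? YES.
Since P[∪ A_i] ≤ 1/2 < 1, the complement has P[∩ A_i^c] ≥ 1 − 1/2 = 1/2 > 0, so some outcome avoids every A_i.

24·p = 1/2 ≈ 0.5000000; existence CERTIFIED by the union bound.


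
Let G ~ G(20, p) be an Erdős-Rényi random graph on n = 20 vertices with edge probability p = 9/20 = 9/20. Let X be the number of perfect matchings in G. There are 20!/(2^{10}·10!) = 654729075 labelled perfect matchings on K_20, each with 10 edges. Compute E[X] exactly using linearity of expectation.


K_20 has 20!/(2^{10}·10!) = 654729075 labelled perfect matchings.
For each such perfect matching H, let X_H = 1 if all 10 edges of H are present in G. Then P[X_H = 1] = p^{10} = (9/20)^{10} = 3486784401/10240000000000.
By linearity of expectation: E[X] = Σ_H E[X_H] = 654729075 · p^{10} = 654729075 · 3486784401/10240000000000 = 91315965023646363/409600000000.
Numerically: E[X] ≈ 2.23e+05.

E[X] = 654729075 · (9/20)^{10} = 91315965023646363/409600000000 ≈ 2.23e+05.


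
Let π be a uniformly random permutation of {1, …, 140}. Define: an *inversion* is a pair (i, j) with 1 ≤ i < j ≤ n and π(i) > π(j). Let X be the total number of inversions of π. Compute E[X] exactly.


Write X = Σ X_I over the C(140, 2) = 9730 pairs i < j, with X_I the indicator of one inversion.
There are 9730 indicators.
For each fixed pair i < j, the values π(i) and π(j) are two distinct elements of {1, …, 140} in uniformly random order; by symmetry P[π(i) > π(j)] = 1/2.
By linearity: E[X] = 9730 · (1/2) = C(140, 2) · (1/2) = 9730/2 = 4865 ≈ 4865.000.

E[X] = 4865 = 4865.000.


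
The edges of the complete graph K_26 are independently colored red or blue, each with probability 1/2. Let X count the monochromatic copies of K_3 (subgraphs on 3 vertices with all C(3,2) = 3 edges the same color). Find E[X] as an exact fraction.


Let X = Σ_S X_S over the C(26, 3) = 2600 subsets S of size 3, where X_S = 1 if the K_3 on S is monochromatic.
For a fixed S, the K_3 on S has C(3, 2) = 3 edges. P[all 3 edges red] = (1/2)^3, and likewise for blue, so P[monochromatic] = 2·(1/2)^3 = 2^{1 − 3} = 1/4.
By linearity of expectation: E[X] = C(26, 3) · 2^{1 − 3} = 2600 · 1/4 = 650.
Numerically: E[X] ≈ 650.000000.

E[X] = C(26,3)·2^(1−C(3,2)) = 650 ≈ 650.000000.


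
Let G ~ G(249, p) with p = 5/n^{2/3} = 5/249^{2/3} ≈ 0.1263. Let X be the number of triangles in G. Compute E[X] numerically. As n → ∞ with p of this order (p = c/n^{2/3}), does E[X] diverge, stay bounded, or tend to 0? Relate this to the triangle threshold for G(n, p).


Number of potential triangles: C(249, 3) = 2542124.
Each occurs with probability p³ ≈ (0.1263)³ ≈ 2.016097e-03.
By linearity: E[X] = C(249, 3)·p³ ≈ 2542124 · 2.016097e-03 ≈ 5125.1673.
Since α = 2/3 < 1, p = c/n^{2/3} ≫ 1/n is above the triangle threshold p ~ 1/n. Asymptotically E[X] ~ (c³/6)·n^{3(1−α)} = (5³/6)·n^{1} → ∞; triangles are abundant w.h.p.

E[X] ≈ 5125.1673; in regime p = Θ(1/n^{2/3}) E[X] diverges (above the triangle threshold p ~ 1/n).


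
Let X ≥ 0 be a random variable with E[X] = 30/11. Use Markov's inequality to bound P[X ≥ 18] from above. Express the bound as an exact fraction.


μ = E[X] = 30/11, a = 18.
Markov: P[X ≥ 18] ≤ μ/a = (30/11)/18 = 5/33.
Numerically: ≈ 0.15152.
(Since a = 18 > μ = 2.72727, the bound 5/33 is < 1 and informative.)

P[X ≥ 18] ≤ 5/33 ≈ 0.15152.


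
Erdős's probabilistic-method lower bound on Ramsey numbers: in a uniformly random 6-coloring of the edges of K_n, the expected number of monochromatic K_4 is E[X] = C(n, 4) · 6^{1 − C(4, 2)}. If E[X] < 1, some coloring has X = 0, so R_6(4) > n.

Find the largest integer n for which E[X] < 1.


We need C(n, 4) · 6^{1 − 6} < 1, i.e. C(n, 4) < 6^{6 − 1} = 7776.
Check values of n near the boundary:
  n = 20: C(20, 4) = 4845; 4845 < 7776? YES
  n = 21: C(21, 4) = 5985; 5985 < 7776? YES
  n = 22: C(22, 4) = 7315; 7315 < 7776? YES
  n = 23: C(23, 4) = 8855; 8855 < 7776? NO
  n = 24: C(24, 4) = 10626; 10626 < 7776? NO
The largest n with C(n, 4) < 7776 is n = 22 (where E[X] = 7315/7776 ≈ 0.94072). Hence R_6(4) > 22, i.e. R_6(4) ≥ 23.

Largest n = 22; hence R_6(4) > 22.


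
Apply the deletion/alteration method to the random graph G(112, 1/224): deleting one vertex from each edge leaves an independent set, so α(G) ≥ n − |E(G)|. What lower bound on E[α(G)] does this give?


E[|E(G)|] = C(112, 2)·p = 6216 · (1/224) = 111/4.
E[α(G)] ≥ n − E[|E(G)|] = 112 − 111/4 = 337/4.
Numerically: ≈ 84.25000.
(This is only a lower bound; the true E[α(G)] may be larger.)

E[α(G)] ≥ 337/4 ≈ 84.25000.


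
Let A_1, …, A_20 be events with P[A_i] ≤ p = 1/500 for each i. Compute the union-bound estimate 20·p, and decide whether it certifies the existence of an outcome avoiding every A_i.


Union bound: P[∪_{i=1}^{20} A_i] ≤ Σ_i P[A_i] ≤ 20·p = 20·(1/500) = 1/25.
Numerically: 1/25 ≈ 0.040000.
Is 1/25 < 1? YES.
Since P[∪ A_i] ≤ 1/25 < 1, the complement has P[∩ A_i^c] ≥ 1 − 1/25 = 24/25 > 0, so some outcome avoids every A_i.

20·p = 1/25 ≈ 0.040000; existence CERTIFIED by the union bound.


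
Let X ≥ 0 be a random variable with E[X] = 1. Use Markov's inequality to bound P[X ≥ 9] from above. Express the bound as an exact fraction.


μ = E[X] = 1, a = 9.
Markov: P[X ≥ 9] ≤ μ/a = (1)/9 = 1/9.
Numerically: ≈ 0.111.
(Since a = 9 > μ = 1.000, the bound 1/9 is < 1 and informative.)

P[X ≥ 9] ≤ 1/9 ≈ 0.111.


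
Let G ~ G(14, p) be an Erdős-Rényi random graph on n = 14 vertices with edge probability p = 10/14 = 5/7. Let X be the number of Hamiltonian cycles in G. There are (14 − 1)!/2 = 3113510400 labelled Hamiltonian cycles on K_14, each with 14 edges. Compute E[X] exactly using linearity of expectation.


K_14 has (14 − 1)!/2 = 3113510400 labelled Hamiltonian cycles.
For each such Hamiltonian cycle H, let X_H = 1 if all 14 edges of H are present in G. Then P[X_H = 1] = p^{14} = (5/7)^{14} = 6103515625/678223072849.
By linearity of expectation: E[X] = Σ_H E[X_H] = 3113510400 · p^{14} = 3113510400 · 6103515625/678223072849 = 2714765625000000000/96889010407.
Numerically: E[X] ≈ 2.802e+07.

E[X] = 3113510400 · (5/7)^{14} = 2714765625000000000/96889010407 ≈ 2.802e+07.


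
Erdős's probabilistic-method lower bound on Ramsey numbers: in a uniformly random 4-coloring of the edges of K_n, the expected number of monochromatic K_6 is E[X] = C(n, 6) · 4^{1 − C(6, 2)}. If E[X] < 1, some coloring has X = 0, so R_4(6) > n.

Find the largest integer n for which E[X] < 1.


We need C(n, 6) · 4^{1 − 15} < 1, i.e. C(n, 6) < 4^{15 − 1} = 268435456.
Check values of n near the boundary:
  n = 74: C(74, 6) = 185250786; 185250786 < 268435456? YES
  n = 75: C(75, 6) = 201359550; 201359550 < 268435456? YES
  n = 76: C(76, 6) = 218618940; 218618940 < 268435456? YES
  n = 77: C(77, 6) = 237093780; 237093780 < 268435456? YES
  n = 78: C(78, 6) = 256851595; 256851595 < 268435456? YES
  n = 79: C(79, 6) = 277962685; 277962685 < 268435456? NO
  n = 80: C(80, 6) = 300500200; 300500200 < 268435456? NO
The largest n with C(n, 6) < 268435456 is n = 78 (where E[X] = 256851595/268435456 ≈ 0.9568468). Hence R_4(6) > 78, i.e. R_4(6) ≥ 79.

Largest n = 78; hence R_4(6) > 78.


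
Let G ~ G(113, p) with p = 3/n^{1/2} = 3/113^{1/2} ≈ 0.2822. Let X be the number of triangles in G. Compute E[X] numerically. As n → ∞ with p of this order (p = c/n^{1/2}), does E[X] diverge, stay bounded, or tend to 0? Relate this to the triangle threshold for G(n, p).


Number of potential triangles: C(113, 3) = 234136.
Each occurs with probability p³ ≈ (0.2822)³ ≈ 2.247740e-02.
By linearity: E[X] = C(113, 3)·p³ ≈ 234136 · 2.247740e-02 ≈ 5262.7688.
Since α = 1/2 < 1, p = c/n^{1/2} ≫ 1/n is above the triangle threshold p ~ 1/n. Asymptotically E[X] ~ (c³/6)·n^{3(1−α)} = (3³/6)·n^{1.5} → ∞; triangles are abundant w.h.p.

E[X] ≈ 5262.7688; in regime p = Θ(1/n^{1/2}) E[X] diverges (above the triangle threshold p ~ 1/n).


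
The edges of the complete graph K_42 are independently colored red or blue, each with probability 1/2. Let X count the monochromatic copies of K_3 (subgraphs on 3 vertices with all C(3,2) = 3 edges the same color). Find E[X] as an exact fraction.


Let X = Σ_S X_S over the C(42, 3) = 11480 subsets S of size 3, where X_S = 1 if the K_3 on S is monochromatic.
For a fixed S, the K_3 on S has C(3, 2) = 3 edges. P[all 3 edges red] = (1/2)^3, and likewise for blue, so P[monochromatic] = 2·(1/2)^3 = 2^{1 − 3} = 1/4.
By linearity of expectation: E[X] = C(42, 3) · 2^{1 − 3} = 11480 · 1/4 = 2870.
Numerically: E[X] ≈ 2870.0000.

E[X] = C(42,3)·2^(1−C(3,2)) = 2870 ≈ 2870.0000.


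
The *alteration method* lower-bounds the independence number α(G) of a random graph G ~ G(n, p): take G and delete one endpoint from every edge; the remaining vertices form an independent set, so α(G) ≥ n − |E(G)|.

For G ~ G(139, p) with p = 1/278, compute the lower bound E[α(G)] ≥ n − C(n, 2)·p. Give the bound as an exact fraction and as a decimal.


E[|E(G)|] = C(139, 2)·p = 9591 · (1/278) = 69/2.
E[α(G)] ≥ n − E[|E(G)|] = 139 − 69/2 = 209/2.
Numerically: ≈ 104.50000.
(This is only a lower bound; the true E[α(G)] may be larger.)

E[α(G)] ≥ 209/2 ≈ 104.50000.


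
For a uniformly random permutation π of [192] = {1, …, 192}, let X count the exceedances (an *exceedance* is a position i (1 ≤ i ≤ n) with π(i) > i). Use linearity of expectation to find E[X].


Write X = Σ_{i=1}^{192} X_i, where X_i = 1_{π(i) > i}.
For each fixed i, π(i) is uniform over {1, …, 192} (marginal of a uniform permutation), so P[π(i) > i] = (n − i)/n. Summing: Σ_{i=1}^{192} (n − i)/n = (0 + 1 + … + 191)/192 = 192(192 − 1)/(2·192) = (192 − 1)/2.
Hence E[X] = Σ_{i=1}^{192} (192 − i)/192 = 191/2 ≈ 95.500.

E[X] = 191/2 = 95.500.


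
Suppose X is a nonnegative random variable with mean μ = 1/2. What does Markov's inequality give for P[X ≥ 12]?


μ = E[X] = 1/2, a = 12.
Markov: P[X ≥ 12] ≤ μ/a = (1/2)/12 = 1/24.
Numerically: ≈ 0.04167.
(Since a = 12 > μ = 0.50000, the bound 1/24 is < 1 and informative.)

P[X ≥ 12] ≤ 1/24 ≈ 0.04167.


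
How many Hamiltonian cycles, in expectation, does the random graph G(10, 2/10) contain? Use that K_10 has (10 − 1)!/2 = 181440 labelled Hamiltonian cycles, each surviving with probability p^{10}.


K_10 has (10 − 1)!/2 = 181440 labelled Hamiltonian cycles.
For each such Hamiltonian cycle H, let X_H = 1 if all 10 edges of H are present in G. Then P[X_H = 1] = p^{10} = (1/5)^{10} = 1/9765625.
By linearity: E[X] = Σ_H E[X_H] = 181440 · p^{10} = 181440 · 1/9765625 = 36288/1953125.
Numerically: E[X] ≈ 0.0185795.

E[X] = 181440 · (1/5)^{10} = 36288/1953125 ≈ 0.0185795.


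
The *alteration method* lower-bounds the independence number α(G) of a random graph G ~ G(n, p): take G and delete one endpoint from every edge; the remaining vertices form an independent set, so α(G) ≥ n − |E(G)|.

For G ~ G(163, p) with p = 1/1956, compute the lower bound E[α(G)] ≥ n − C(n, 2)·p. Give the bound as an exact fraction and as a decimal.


E[|E(G)|] = C(163, 2)·p = 13203 · (1/1956) = 27/4.
E[α(G)] ≥ n − E[|E(G)|] = 163 − 27/4 = 625/4.
Numerically: ≈ 156.2500.
(This is only a lower bound; the true E[α(G)] may be larger.)

E[α(G)] ≥ 625/4 ≈ 156.2500.


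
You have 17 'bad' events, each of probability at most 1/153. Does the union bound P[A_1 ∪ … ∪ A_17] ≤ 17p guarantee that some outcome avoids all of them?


Union bound: P[∪_{i=1}^{17} A_i] ≤ Σ_i P[A_i] ≤ 17·p = 17·(1/153) = 1/9.
Numerically: 1/9 ≈ 0.11111.
Is 1/9 < 1? YES.
Since P[∪ A_i] ≤ 1/9 < 1, the complement has P[∩ A_i^c] ≥ 1 − 1/9 = 8/9 > 0, so some outcome avoids every A_i.

17·p = 1/9 ≈ 0.11111; existence CERTIFIED by the union bound.


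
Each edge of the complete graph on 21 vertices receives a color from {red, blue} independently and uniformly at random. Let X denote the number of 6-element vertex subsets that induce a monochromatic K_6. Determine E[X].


Let X = Σ_S X_S over the C(21, 6) = 54264 subsets S of size 6, where X_S = 1 if the K_6 on S is monochromatic.
For a fixed S, the K_6 on S has C(6, 2) = 15 edges. P[all 15 edges red] = (1/2)^15, and likewise for blue, so P[monochromatic] = 2·(1/2)^15 = 2^{1 − 15} = 1/16384.
Summing: E[X] = C(21, 6) · 2^{1 − 15} = 54264 · 1/16384 = 6783/2048.
Numerically: E[X] ≈ 3.312.

E[X] = C(21,6)·2^(1−C(6,2)) = 6783/2048 ≈ 3.312.


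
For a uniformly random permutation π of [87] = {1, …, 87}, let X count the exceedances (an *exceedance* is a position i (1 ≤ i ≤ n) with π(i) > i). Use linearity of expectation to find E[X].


Write X = Σ_{i=1}^{87} X_i, where X_i = 1_{π(i) > i}.
For each fixed i, π(i) is uniform over {1, …, 87} (marginal of a uniform permutation), so P[π(i) > i] = (n − i)/n. Summing: Σ_{i=1}^{87} (n − i)/n = (0 + 1 + … + 86)/87 = 87(87 − 1)/(2·87) = (87 − 1)/2.
Hence E[X] = Σ_{i=1}^{87} (87 − i)/87 = 43 ≈ 43.000.

E[X] = 43 = 43.000.


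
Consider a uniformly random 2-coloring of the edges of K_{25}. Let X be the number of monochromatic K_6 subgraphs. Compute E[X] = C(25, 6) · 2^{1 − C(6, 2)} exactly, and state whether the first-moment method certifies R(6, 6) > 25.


E[X] = C(25, 6) · 2^{1 − 15} = 177100 · 2^{−14} = 177100/16384.
As a reduced fraction: E[X] = 44275/4096 ≈ 10.809326.
Is E[X] < 1? NO.
Since E[X] ≥ 1, the first-moment bound is inconclusive at n = 25; it does NOT by itself certify R(6, 6) > 25.

E[X] = 44275/4096 ≈ 10.809326; E[X] ≥ 1; first-moment method inconclusive here.


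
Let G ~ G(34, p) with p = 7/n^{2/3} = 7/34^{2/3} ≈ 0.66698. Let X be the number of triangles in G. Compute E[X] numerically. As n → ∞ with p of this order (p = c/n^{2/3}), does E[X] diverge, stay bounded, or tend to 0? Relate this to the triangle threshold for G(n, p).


Number of potential triangles: C(34, 3) = 5984.
Each occurs with probability p³ ≈ (0.66698)³ ≈ 2.9671280e-01.
By linearity: E[X] = C(34, 3)·p³ ≈ 5984 · 2.9671280e-01 ≈ 1775.52941.
Since α = 2/3 < 1, p = c/n^{2/3} ≫ 1/n is above the triangle threshold p ~ 1/n. Asymptotically E[X] ~ (c³/6)·n^{3(1−α)} = (7³/6)·n^{1} → ∞; triangles are abundant w.h.p.

E[X] ≈ 1775.52941; in regime p = Θ(1/n^{2/3}) E[X] diverges (above the triangle threshold p ~ 1/n).


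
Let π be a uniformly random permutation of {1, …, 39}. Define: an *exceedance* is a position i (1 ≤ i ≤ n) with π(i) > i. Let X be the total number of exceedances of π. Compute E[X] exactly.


Write X = Σ_{i=1}^{39} X_i, where X_i = 1_{π(i) > i}.
For each fixed i, π(i) is uniform over {1, …, 39} (marginal of a uniform permutation), so P[π(i) > i] = (n − i)/n. Summing: Σ_{i=1}^{39} (n − i)/n = (0 + 1 + … + 38)/39 = 39(39 − 1)/(2·39) = (39 − 1)/2.
Hence E[X] = Σ_{i=1}^{39} (39 − i)/39 = 19 ≈ 19.000.

E[X] = 19 = 19.000.


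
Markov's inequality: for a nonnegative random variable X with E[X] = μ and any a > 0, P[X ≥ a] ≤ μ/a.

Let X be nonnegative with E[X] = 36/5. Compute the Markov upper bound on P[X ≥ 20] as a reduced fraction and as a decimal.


μ = E[X] = 36/5, a = 20.
Markov: P[X ≥ 20] ≤ μ/a = (36/5)/20 = 9/25.
Numerically: ≈ 0.360.
(Since a = 20 > μ = 7.200, the bound 9/25 is < 1 and informative.)

P[X ≥ 20] ≤ 9/25 ≈ 0.360.


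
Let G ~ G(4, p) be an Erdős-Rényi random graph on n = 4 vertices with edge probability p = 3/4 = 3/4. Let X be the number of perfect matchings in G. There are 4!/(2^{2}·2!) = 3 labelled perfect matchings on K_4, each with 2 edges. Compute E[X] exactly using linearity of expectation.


K_4 has 4!/(2^{2}·2!) = 3 labelled perfect matchings.
For each such perfect matching H, let X_H = 1 if all 2 edges of H are present in G. Then P[X_H = 1] = p^{2} = (3/4)^{2} = 9/16.
By linearity: E[X] = Σ_H E[X_H] = 3 · p^{2} = 3 · 9/16 = 27/16.
Numerically: E[X] ≈ 1.6875.

E[X] = 3 · (3/4)^{2} = 27/16 ≈ 1.6875.


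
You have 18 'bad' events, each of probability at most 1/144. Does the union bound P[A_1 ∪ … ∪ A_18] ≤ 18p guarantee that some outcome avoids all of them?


Union bound: P[∪_{i=1}^{18} A_i] ≤ Σ_i P[A_i] ≤ 18·p = 18·(1/144) = 1/8.
Numerically: 1/8 ≈ 0.1250.
Is 1/8 < 1? YES.
Since P[∪ A_i] ≤ 1/8 < 1, the complement has P[∩ A_i^c] ≥ 1 − 1/8 = 7/8 > 0, so some outcome avoids every A_i.

18·p = 1/8 ≈ 0.1250; existence CERTIFIED by the union bound.


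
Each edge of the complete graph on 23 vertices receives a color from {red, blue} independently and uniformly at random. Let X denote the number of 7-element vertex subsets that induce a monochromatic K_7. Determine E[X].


Let X = Σ_S X_S over the C(23, 7) = 245157 subsets S of size 7, where X_S = 1 if the K_7 on S is monochromatic.
For a fixed S, the K_7 on S has C(7, 2) = 21 edges. P[all 21 edges red] = (1/2)^21, and likewise for blue, so P[monochromatic] = 2·(1/2)^21 = 2^{1 − 21} = 1/1048576.
By linearity of expectation: E[X] = C(23, 7) · 2^{1 − 21} = 245157 · 1/1048576 = 245157/1048576.
Numerically: E[X] ≈ 0.233800.

E[X] = C(23,7)·2^(1−C(7,2)) = 245157/1048576 ≈ 0.233800.


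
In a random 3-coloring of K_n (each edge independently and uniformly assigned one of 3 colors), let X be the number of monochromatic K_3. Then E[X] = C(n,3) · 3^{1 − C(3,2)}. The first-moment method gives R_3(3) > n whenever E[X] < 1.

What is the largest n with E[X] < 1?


We need C(n, 3) · 3^{1 − 3} < 1, i.e. C(n, 3) < 3^{3 − 1} = 9.
Check values of n near the boundary:
  n = 3: C(3, 3) = 1; 1 < 9? YES
  n = 4: C(4, 3) = 4; 4 < 9? YES
  n = 5: C(5, 3) = 10; 10 < 9? NO
The largest n with C(n, 3) < 9 is n = 4 (where E[X] = 4/9 ≈ 0.4444). Hence R_3(3) > 4, i.e. R_3(3) ≥ 5.

Largest n = 4; hence R_3(3) > 4.


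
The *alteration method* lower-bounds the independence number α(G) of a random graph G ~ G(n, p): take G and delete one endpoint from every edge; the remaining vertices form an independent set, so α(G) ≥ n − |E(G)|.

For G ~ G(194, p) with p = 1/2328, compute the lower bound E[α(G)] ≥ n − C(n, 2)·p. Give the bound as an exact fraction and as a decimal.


E[|E(G)|] = C(194, 2)·p = 18721 · (1/2328) = 193/24.
E[α(G)] ≥ n − E[|E(G)|] = 194 − 193/24 = 4463/24.
Numerically: ≈ 185.9583.
(This is only a lower bound; the true E[α(G)] may be larger.)

E[α(G)] ≥ 4463/24 ≈ 185.9583.


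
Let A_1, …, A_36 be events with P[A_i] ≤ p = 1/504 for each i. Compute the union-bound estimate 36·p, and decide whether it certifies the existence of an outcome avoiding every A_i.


Union bound: P[∪_{i=1}^{36} A_i] ≤ Σ_i P[A_i] ≤ 36·p = 36·(1/504) = 1/14.
Numerically: 1/14 ≈ 0.071429.
Is 1/14 < 1? YES.
Since P[∪ A_i] ≤ 1/14 < 1, the complement has P[∩ A_i^c] ≥ 1 − 1/14 = 13/14 > 0, so some outcome avoids every A_i.

36·p = 1/14 ≈ 0.071429; existence CERTIFIED by the union bound.


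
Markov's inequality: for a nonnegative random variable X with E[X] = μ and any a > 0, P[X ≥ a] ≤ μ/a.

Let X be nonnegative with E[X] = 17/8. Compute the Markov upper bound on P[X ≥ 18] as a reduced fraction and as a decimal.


μ = E[X] = 17/8, a = 18.
Markov: P[X ≥ 18] ≤ μ/a = (17/8)/18 = 17/144.
Numerically: ≈ 0.118.
(Since a = 18 > μ = 2.125, the bound 17/144 is < 1 and informative.)

P[X ≥ 18] ≤ 17/144 ≈ 0.118.


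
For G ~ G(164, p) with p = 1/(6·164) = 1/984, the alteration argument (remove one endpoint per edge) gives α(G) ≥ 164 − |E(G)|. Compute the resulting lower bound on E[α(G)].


E[|E(G)|] = C(164, 2)·p = 13366 · (1/984) = 163/12.
E[α(G)] ≥ n − E[|E(G)|] = 164 − 163/12 = 1805/12.
Numerically: ≈ 150.416667.
(This is only a lower bound; the true E[α(G)] may be larger.)

E[α(G)] ≥ 1805/12 ≈ 150.416667.


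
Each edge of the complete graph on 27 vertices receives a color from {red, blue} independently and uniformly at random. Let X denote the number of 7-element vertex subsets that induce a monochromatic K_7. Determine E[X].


Let X = Σ_S X_S over the C(27, 7) = 888030 subsets S of size 7, where X_S = 1 if the K_7 on S is monochromatic.
For a fixed S, the K_7 on S has C(7, 2) = 21 edges. P[all 21 edges red] = (1/2)^21, and likewise for blue, so P[monochromatic] = 2·(1/2)^21 = 2^{1 − 21} = 1/1048576.
By linearity of expectation: E[X] = C(27, 7) · 2^{1 − 21} = 888030 · 1/1048576 = 444015/524288.
Numerically: E[X] ≈ 0.847.

E[X] = C(27,7)·2^(1−C(7,2)) = 444015/524288 ≈ 0.847.


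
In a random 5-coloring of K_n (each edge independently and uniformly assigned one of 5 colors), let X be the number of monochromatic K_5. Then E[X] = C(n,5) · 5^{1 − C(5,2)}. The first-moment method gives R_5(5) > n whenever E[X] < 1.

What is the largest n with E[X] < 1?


We need C(n, 5) · 5^{1 − 10} < 1, i.e. C(n, 5) < 5^{10 − 1} = 1953125.
Check values of n near the boundary:
  n = 44: C(44, 5) = 1086008; 1086008 < 1953125? YES
  n = 45: C(45, 5) = 1221759; 1221759 < 1953125? YES
  n = 46: C(46, 5) = 1370754; 1370754 < 1953125? YES
  n = 47: C(47, 5) = 1533939; 1533939 < 1953125? YES
  n = 48: C(48, 5) = 1712304; 1712304 < 1953125? YES
  n = 49: C(49, 5) = 1906884; 1906884 < 1953125? YES
  n = 50: C(50, 5) = 2118760; 2118760 < 1953125? NO
  n = 51: C(51, 5) = 2349060; 2349060 < 1953125? NO
  n = 52: C(52, 5) = 2598960; 2598960 < 1953125? NO
The largest n with C(n, 5) < 1953125 is n = 49 (where E[X] = 1906884/1953125 ≈ 0.9763246). Hence R_5(5) > 49, i.e. R_5(5) ≥ 50.

Largest n = 49; hence R_5(5) > 49.
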